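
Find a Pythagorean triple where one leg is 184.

We need the other leg and hypotenuse such that 184² + x² = c².
Take x = 513, c = 545: 184² + 513² = 33856 + 263169 = 297025 = 545² ✓
Triple: (513, 184, 545)

(513, 184, 545)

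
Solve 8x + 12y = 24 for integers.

Step 1: Check solvability.
gcd(8, 12) = 4
Since 4 divides 24, solutions exist.

Step 2: Apply extended Euclidean algorithm to find gcd.
We find integers such that 8*x0 + 12*y0 = 4

Step 3: Scale the particular solution.
Multiply by 24/4 = 6:
x = -6, y = 6

Step 4: Verify.
8*(-6) + 12*(6) = 24 = 24 ✓

x = -6, y = 6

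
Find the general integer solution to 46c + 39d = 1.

Step 1: Compute gcd(46, 39) = 1.
Since 1 divides 1, solutions exist.

Step 2: Find a particular solution using extended Euclidean algorithm.
We get c₀ = -11, d₀ = 13.
Check: 46*-11 + 39*13 = 1 = 1 ✓

Step 3: Write the general solution.
c = -11 + (39/1)t = -11 + 39t
d = 13 - (46/1)t = 13 - 46t
for any integer t.

c = -11 + 39t, d = 13 - 46t for integer t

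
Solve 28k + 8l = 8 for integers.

Step 1: Check solvability.
gcd(28, 8) = 4
Since 4 divides 8, solutions exist.

Step 2: Apply extended Euclidean algorithm to find gcd.
We find integers such that 28*x0 + 8*y0 = 4

Step 3: Scale the particular solution.
Multiply by 8/4 = 2:
k = 2, l = -6

Step 4: Verify.
28*(2) + 8*(-6) = 8 = 8 ✓

k = 2, l = -6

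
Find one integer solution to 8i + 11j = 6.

Step 1: Check solvability.
gcd(8, 11) = 1
Since 1 divides 6, solutions exist.

Step 2: Apply extended Euclidean algorithm to find gcd.
We find integers such that 8*x0 + 11*y0 = 1

Step 3: Scale the particular solution.
Multiply by 6/1 = 6:
i = -24, j = 18

Step 4: Verify.
8*(-24) + 11*(18) = 6 = 6 ✓

i = -24, j = 18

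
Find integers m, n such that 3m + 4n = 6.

Step 1: Check solvability.
gcd(3, 4) = 1
Since 1 divides 6, solutions exist.

Step 2: Apply extended Euclidean algorithm to find gcd.
We find integers such that 3*x0 + 4*y0 = 1

Step 3: Scale the particular solution.
Multiply by 6/1 = 6:
m = -6, n = 6

Step 4: Verify.
3*(-6) + 4*(6) = 6 = 6 ✓

m = -6, n = 6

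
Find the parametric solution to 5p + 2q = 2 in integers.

Step 1: Compute gcd(5, 2) = 1.
Since 1 divides 2, solutions exist.

Step 2: Find a particular solution using extended Euclidean algorithm.
We get p₀ = 2, q₀ = -4.
Check: 5*2 + 2*-4 = 2 = 2 ✓

Step 3: Write the general solution.
p = 2 + (2/1)t = 2 + 2t
q = -4 - (5/1)t = -4 - 5t
for any integer t.

p = 2 + 2t, q = -4 - 5t for integer t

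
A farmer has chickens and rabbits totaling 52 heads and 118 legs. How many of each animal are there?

Let c = chickens, r = rabbits.
Heads: c + r = 52
Legs: 2c + 4r = 118
From the first equation, c = 52 - r. Substitute:
2(52 - r) + 4r = 118
104 + 2r = 118
r = (118 - 104)/2 = 7
c = 52 - 7 = 45

Chickens: 45, Rabbits: 7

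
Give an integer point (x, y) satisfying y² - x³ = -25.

Try small integer x values and check whether x³ - 25 is a perfect square.
x = 5: x³ - 25 = 5³ - 25 = 125 - 25 = 100
Is 100 a perfect square? 10² = 100 ✓
So (x, y) = (5, -10) is a solution.

x = 5, y = -10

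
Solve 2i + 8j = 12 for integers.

Step 1: Check solvability.
gcd(2, 8) = 2
Since 2 divides 12, solutions exist.

Step 2: Apply extended Euclidean algorithm to find gcd.
We find integers such that 2*x0 + 8*y0 = 2

Step 3: Scale the particular solution.
Multiply by 12/2 = 6:
i = 6, j = 0

Step 4: Verify.
2*(6) + 8*(0) = 12 = 12 ✓

i = 6, j = 0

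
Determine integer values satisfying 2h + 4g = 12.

Step 1: Check solvability.
gcd(2, 4) = 2
Since 2 divides 12, solutions exist.

Step 2: Apply extended Euclidean algorithm to find gcd.
We find integers such that 2*x0 + 4*y0 = 2

Step 3: Scale the particular solution.
Multiply by 12/2 = 6:
h = 6, g = 0

Step 4: Verify.
2*(6) + 4*(0) = 12 = 12 ✓

h = 6, g = 0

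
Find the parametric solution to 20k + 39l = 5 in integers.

Step 1: Compute gcd(20, 39) = 1.
Since 1 divides 5, solutions exist.

Step 2: Find a particular solution using extended Euclidean algorithm.
We get k₀ = 10, l₀ = -5.
Check: 20*10 + 39*-5 = 5 = 5 ✓

Step 3: Write the general solution.
k = 10 + (39/1)t = 10 + 39t
l = -5 - (20/1)t = -5 - 20t
for any integer t.

k = 10 + 39t, l = -5 - 20t for integer t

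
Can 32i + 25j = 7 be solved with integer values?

Step 1: Compute gcd(32, 25).
gcd(32, 25) = 1

Step 2: Check divisibility.
Does 1 divide 7? 7 = 1 x 7, so yes.

By the theorem on linear Diophantine equations, 32i + 25j = 7 has integer solutions if and only if gcd(32, 25) divides 7. Since 1 | 7, solutions exist.

Yes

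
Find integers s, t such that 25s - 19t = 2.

Step 1: Check solvability.
gcd(25, 19) = 1
Since 1 divides 2, solutions exist.

Step 2: Apply extended Euclidean algorithm to find gcd.
We find integers such that 25*x0 + 19*y0 = 1

Step 3: Scale the particular solution.
Multiply by 2/1 = 2:
s = -6, t = -8

Step 4: Verify.
25*(-6) - 19*(-8) = 2 = 2 ✓

s = -6, t = -8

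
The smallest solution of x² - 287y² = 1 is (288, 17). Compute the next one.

Solutions to x² - Dy² = 1 are generated by powers of (x₀ + y₀√D).
The next solution satisfies x₁ + y₁√287 = (x₀ + y₀√287)², giving:
x₁ = x₀² + 287y₀² = 288² + 287·17² = 82944 + 82943 = 165887
y₁ = 2x₀y₀ = 2·288·17 = 9792

Verify: 165887² - 287·9792² = 27518496769 - 27518496768 = 1 ✓

x = 165887, y = 9792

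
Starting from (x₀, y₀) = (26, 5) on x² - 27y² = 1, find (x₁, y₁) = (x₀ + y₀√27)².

Solutions to x² - Dy² = 1 are generated by powers of (x₀ + y₀√D).
The next solution satisfies x₁ + y₁√27 = (x₀ + y₀√27)², giving:
x₁ = x₀² + 27y₀² = 26² + 27·5² = 676 + 675 = 1351
y₁ = 2x₀y₀ = 2·26·5 = 260

Verify: 1351² - 27·260² = 1825201 - 1825200 = 1 ✓

x = 1351, y = 260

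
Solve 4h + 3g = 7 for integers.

Step 1: Check solvability.
gcd(4, 3) = 1
Since 1 divides 7, solutions exist.

Step 2: Apply extended Euclidean algorithm to find gcd.
We find integers such that 4*x0 + 3*y0 = 1

Step 3: Scale the particular solution.
Multiply by 7/1 = 7:
h = 7, g = -7

Step 4: Verify.
4*(7) + 3*(-7) = 7 = 7 ✓

h = 7, g = -7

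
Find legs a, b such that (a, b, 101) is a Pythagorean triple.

We need a² + b² = 101² = 10201.
Trying: 99² + 20² = 9801 + 400 = 10201 ✓

(99, 20, 101)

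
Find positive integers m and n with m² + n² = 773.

We need to find integers m, n > 0 such that m² + n² = 773.
Trying m = 17: n² = 773 - 17² = 773 - 289 = 484
n = 22
Check: 17² + 22² = 289 + 484 = 773 ✓

773 = 17² + 22²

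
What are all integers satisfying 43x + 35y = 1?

Step 1: Compute gcd(43, 35) = 1.
Since 1 divides 1, solutions exist.

Step 2: Find a particular solution using extended Euclidean algorithm.
We get x₀ = -13, y₀ = 16.
Check: 43*-13 + 35*16 = 1 = 1 ✓

Step 3: Write the general solution.
x = -13 + (35/1)t = -13 + 35t
y = 16 - (43/1)t = 16 - 43t
for any integer t.

x = -13 + 35t, y = 16 - 43t for integer t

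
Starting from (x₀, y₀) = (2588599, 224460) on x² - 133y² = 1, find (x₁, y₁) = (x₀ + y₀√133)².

Solutions to x² - Dy² = 1 are generated by powers of (x₀ + y₀√D).
The next solution satisfies x₁ + y₁√133 = (x₀ + y₀√133)², giving:
x₁ = x₀² + 133y₀² = 2588599² + 133·224460² = 6700844782801 + 6700844782800 = 13401689565601
y₁ = 2x₀y₀ = 2·2588599·224460 = 1162073863080

Verify: 13401689565601² - 133·1162073863080² = 179605283212738720082491201 - 179605283212738720082491200 = 1 ✓

x = 13401689565601, y = 1162073863080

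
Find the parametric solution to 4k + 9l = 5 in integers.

Step 1: Compute gcd(4, 9) = 1.
Since 1 divides 5, solutions exist.

Step 2: Find a particular solution using extended Euclidean algorithm.
We get k₀ = -10, l₀ = 5.
Check: 4*-10 + 9*5 = 5 = 5 ✓

Step 3: Write the general solution.
k = -10 + (9/1)t = -10 + 9t
l = 5 - (4/1)t = 5 - 4t
for any integer t.

k = -10 + 9t, l = 5 - 4t for integer t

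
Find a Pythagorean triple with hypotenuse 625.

We need a² + b² = 625² = 390625.
Trying: 527² + 336² = 277729 + 112896 = 390625 ✓

(527, 336, 625)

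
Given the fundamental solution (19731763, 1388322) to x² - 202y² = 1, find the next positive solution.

Solutions to x² - Dy² = 1 are generated by powers of (x₀ + y₀√D).
The next solution satisfies x₁ + y₁√202 = (x₀ + y₀√202)², giving:
x₁ = x₀² + 202y₀² = 19731763² + 202·1388322² = 389342471088169 + 389342471088168 = 778684942176337
y₁ = 2x₀y₀ = 2·19731763·1388322 = 54788081343372

Verify: 778684942176337² - 202·54788081343372² = 606350239172165297266002737569 - 606350239172165297266002737568 = 1 ✓

x = 778684942176337, y = 54788081343372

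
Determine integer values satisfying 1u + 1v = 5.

Step 1: Check solvability.
gcd(1, 1) = 1
Since 1 divides 5, solutions exist.

Step 2: Apply extended Euclidean algorithm to find gcd.
We find integers such that 1*x0 + 1*y0 = 1

Step 3: Scale the particular solution.
Multiply by 5/1 = 5:
u = 0, v = 5

Step 4: Verify.
1*(0) + 1*(5) = 5 = 5 ✓

u = 0, v = 5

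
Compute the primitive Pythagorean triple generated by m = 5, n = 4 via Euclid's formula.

a = m² - n² = 5² - 4² = 25 - 16 = 9
b = 2mn = 2·5·4 = 40
c = m² + n² = 25 + 16 = 41
Verify: 9² + 40² = 81 + 1600 = 1681 = 41² ✓

(9, 40, 41)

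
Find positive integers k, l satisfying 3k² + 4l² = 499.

Try small values of k and check whether (499 - 3k²)/4 is a perfect square.
k = 9: 3·9² = 243, so 4l² = 499 - 243 = 256, giving l² = 64, l = 8.
Check: 3·9² + 4·8² = 243 + 256 = 499 ✓

k = 9, l = 8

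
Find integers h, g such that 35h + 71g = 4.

Step 1: Check solvability.
gcd(35, 71) = 1
Since 1 divides 4, solutions exist.

Step 2: Apply extended Euclidean algorithm to find gcd.
We find integers such that 35*x0 + 71*y0 = 1

Step 3: Scale the particular solution.
Multiply by 4/1 = 4:
h = -8, g = 4

Step 4: Verify.
35*(-8) + 71*(4) = 4 = 4 ✓

h = -8, g = 4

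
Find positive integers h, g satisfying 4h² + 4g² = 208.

Try small values of h and check whether (208 - 4h²)/4 is a perfect square.
h = 6: 4·6² = 144, so 4g² = 208 - 144 = 64, giving g² = 16, g = 4.
Check: 4·6² + 4·4² = 144 + 64 = 208 ✓

h = 6, g = 4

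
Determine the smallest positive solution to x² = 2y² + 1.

We seek the smallest positive integers (x, y) with x² - 2y² = 1, i.e., x² = 2y² + 1.
Try successive y values:
y = 1: x² = 2·1² + 1 = 3, not a perfect square
y = 2: x² = 2·2² + 1 = 9, x = 3 ✓

Verify: 3² - 2·2² = 9 - 8 = 1 ✓

x = 3, y = 2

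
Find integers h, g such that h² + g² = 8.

We need to find integers h, g > 0 such that h² + g² = 8.
Trying h = 2: g² = 8 - 2² = 8 - 4 = 4
g = 2
Check: 2² + 2² = 4 + 4 = 8 ✓

8 = 2² + 2²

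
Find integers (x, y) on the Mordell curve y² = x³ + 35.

Try small integer x values and check whether x³ + 35 is a perfect square.
x = 1: x³ + 35 = 1³ + 35 = 1 + 35 = 36
Is 36 a perfect square? 6² = 36 ✓
So (x, y) = (1, -6) is a solution.

x = 1, y = -6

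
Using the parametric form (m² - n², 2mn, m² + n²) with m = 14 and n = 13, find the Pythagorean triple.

a = m² - n² = 14² - 13² = 196 - 169 = 27
b = 2mn = 2·14·13 = 364
c = m² + n² = 196 + 169 = 365
Verify: 27² + 364² = 729 + 132496 = 133225 = 365² ✓

(27, 364, 365)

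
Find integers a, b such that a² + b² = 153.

We need to find integers a, b > 0 such that a² + b² = 153.
Trying a = 3: b² = 153 - 3² = 153 - 9 = 144
b = 12
Check: 3² + 12² = 9 + 144 = 153 ✓

153 = 3² + 12²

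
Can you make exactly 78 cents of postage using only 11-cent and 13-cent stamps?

We need non-negative x, y with 11x + 13y = 78.
gcd(11, 13) = 1 divides 78, so integer solutions exist.
Search for a non-negative one: x = 0 gives 13y = 78 - 0 = 78, so y = 6.
Check: 11·0 + 13·6 = 78 ✓

Yes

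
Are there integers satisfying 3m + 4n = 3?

Step 1: Compute gcd(3, 4).
gcd(3, 4) = 1

Step 2: Check divisibility.
Does 1 divide 3? 3 = 1 x 3, so yes.

By the theorem on linear Diophantine equations, 3m + 4n = 3 has integer solutions if and only if gcd(3, 4) divides 3. Since 1 | 3, solutions exist.

Yes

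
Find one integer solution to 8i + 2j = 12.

Step 1: Check solvability.
gcd(8, 2) = 2
Since 2 divides 12, solutions exist.

Step 2: Apply extended Euclidean algorithm to find gcd.
We find integers such that 8*x0 + 2*y0 = 2

Step 3: Scale the particular solution.
Multiply by 12/2 = 6:
i = 0, j = 6

Step 4: Verify.
8*(0) + 2*(6) = 12 = 12 ✓

i = 0, j = 6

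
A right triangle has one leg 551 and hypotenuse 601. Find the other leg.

b² = c² - a² = 361201 - 303601 = 57600
b = 240

240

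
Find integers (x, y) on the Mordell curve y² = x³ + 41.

Try small integer x values and check whether x³ + 41 is a perfect square.
x = 2: x³ + 41 = 2³ + 41 = 8 + 41 = 49
Is 49 a perfect square? 7² = 49 ✓
So (x, y) = (2, 7) is a solution.

x = 2, y = 7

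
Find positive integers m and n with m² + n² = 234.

We need to find integers m, n > 0 such that m² + n² = 234.
Trying m = 3: n² = 234 - 3² = 234 - 9 = 225
n = 15
Check: 3² + 15² = 9 + 225 = 234 ✓

234 = 3² + 15²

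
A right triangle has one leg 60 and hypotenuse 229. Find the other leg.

a² = c² - b² = 52441 - 3600 = 48841
a = 221

221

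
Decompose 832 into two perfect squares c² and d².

We need to find integers c, d > 0 such that c² + d² = 832.
Trying c = 16: d² = 832 - 16² = 832 - 256 = 576
d = 24
Check: 16² + 24² = 256 + 576 = 832 ✓

832 = 16² + 24²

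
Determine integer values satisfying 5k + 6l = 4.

Step 1: Check solvability.
gcd(5, 6) = 1
Since 1 divides 4, solutions exist.

Step 2: Apply extended Euclidean algorithm to find gcd.
We find integers such that 5*x0 + 6*y0 = 1

Step 3: Scale the particular solution.
Multiply by 4/1 = 4:
k = -4, l = 4

Step 4: Verify.
5*(-4) + 6*(4) = 4 = 4 ✓

k = -4, l = 4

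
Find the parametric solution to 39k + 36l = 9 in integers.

Step 1: Compute gcd(39, 36) = 3.
Since 3 divides 9, solutions exist.

Step 2: Find a particular solution using extended Euclidean algorithm.
We get k₀ = 3, l₀ = -3.
Check: 39*3 + 36*-3 = 9 = 9 ✓

Step 3: Write the general solution.
k = 3 + (36/3)t = 3 + 12t
l = -3 - (39/3)t = -3 - 13t
for any integer t.

k = 3 + 12t, l = -3 - 13t for integer t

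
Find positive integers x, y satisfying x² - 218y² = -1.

We need x² = 218y² - 1. Try successive y:
y = 1: x² = 218·1² - 1 = 217, not a perfect square
y = 2: x² = 218·2² - 1 = 871, not a perfect square
y = 3: x² = 218·3² - 1 = 1961, not a perfect square
...
y = 17: x² = 218·17² - 1 = 63001 = 251² ✓
Check: 251² - 218·17² = 63001 - 63002 = -1 ✓

x = 251, y = 17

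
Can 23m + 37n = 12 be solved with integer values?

Step 1: Compute gcd(23, 37).
gcd(23, 37) = 1

Step 2: Check divisibility.
Does 1 divide 12? 12 = 1 x 12, so yes.

By the theorem on linear Diophantine equations, 23m + 37n = 12 has integer solutions if and only if gcd(23, 37) divides 12. Since 1 | 12, solutions exist.

Yes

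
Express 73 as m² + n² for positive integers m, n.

We need to find integers m, n > 0 such that m² + n² = 73.
Trying m = 3: n² = 73 - 3² = 73 - 9 = 64
n = 8
Check: 3² + 8² = 9 + 64 = 73 ✓

73 = 3² + 8²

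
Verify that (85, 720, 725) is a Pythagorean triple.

Compute a² + b² = 85² + 720² = 7225 + 518400 = 525625
Compute c² = 725² = 525625
Since 525625 = 525625, confirmed.

Yes, it is a Pythagorean triple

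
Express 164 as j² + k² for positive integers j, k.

We need to find integers j, k > 0 such that j² + k² = 164.
Trying j = 8: k² = 164 - 8² = 164 - 64 = 100
k = 10
Check: 8² + 10² = 64 + 100 = 164 ✓

164 = 8² + 10²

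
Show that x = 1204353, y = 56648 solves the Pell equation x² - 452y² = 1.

Compute x² = 1204353² = 1450466148609
Compute 452y² = 452·56648² = 452·3208995904 = 1450466148608
x² - 452y² = 1450466148609 - 1450466148608 = 1
Since this equals 1, (1204353, 56648) is a solution.

Yes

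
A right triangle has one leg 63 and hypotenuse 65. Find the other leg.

b² = c² - a² = 4225 - 3969 = 256
b = 16

16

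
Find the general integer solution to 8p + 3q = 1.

Step 1: Compute gcd(8, 3) = 1.
Since 1 divides 1, solutions exist.

Step 2: Find a particular solution using extended Euclidean algorithm.
We get p₀ = -1, q₀ = 3.
Check: 8*-1 + 3*3 = 1 = 1 ✓

Step 3: Write the general solution.
p = -1 + (3/1)t = -1 + 3t
q = 3 - (8/1)t = 3 - 8t
for any integer t.

p = -1 + 3t, q = 3 - 8t for integer t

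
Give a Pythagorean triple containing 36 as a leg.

We need the other leg and hypotenuse such that 36² + x² = c².
Take x = 323, c = 325: 36² + 323² = 1296 + 104329 = 105625 = 325² ✓
Triple: (323, 36, 325)

(323, 36, 325)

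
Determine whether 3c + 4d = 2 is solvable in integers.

Step 1: Compute gcd(3, 4).
gcd(3, 4) = 1

Step 2: Check divisibility.
Does 1 divide 2? 2 = 1 x 2, so yes.

By the theorem on linear Diophantine equations, 3c + 4d = 2 has integer solutions if and only if gcd(3, 4) divides 2. Since 1 | 2, solutions exist.

Yes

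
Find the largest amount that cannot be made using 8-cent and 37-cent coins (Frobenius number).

For two coprime denominations a and b, the Frobenius number (largest value not representable as a non-negative combination) is ab - a - b.
Here gcd(8, 37) = 1, so they are coprime.
F(8, 37) = 8·37 - 8 - 37 = 296 - 45 = 251

251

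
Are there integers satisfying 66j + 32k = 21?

Step 1: Compute gcd(66, 32).
gcd(66, 32) = 2

Step 2: Check divisibility.
Does 2 divide 21? 21 = 2 x 10 + 1, so no.

By the theorem on linear Diophantine equations, 66j + 32k = 21 has integer solutions if and only if gcd(66, 32) divides 21. Since 2 does not divide 21, no solutions exist.

No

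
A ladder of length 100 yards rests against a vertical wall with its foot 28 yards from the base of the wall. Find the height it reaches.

The ladder, wall, and ground form a right triangle with hypotenuse 100 and one leg 28.
By the Pythagorean theorem: h² = 100² - 28² = 10000 - 784 = 9216
h = √9216 = 96 yards

96 yards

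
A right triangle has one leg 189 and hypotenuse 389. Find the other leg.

b² = c² - a² = 151321 - 35721 = 115600
b = 340

340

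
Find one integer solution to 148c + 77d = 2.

Step 1: Check solvability.
gcd(148, 77) = 1
Since 1 divides 2, solutions exist.

Step 2: Apply extended Euclidean algorithm to find gcd.
We find integers such that 148*x0 + 77*y0 = 1

Step 3: Scale the particular solution.
Multiply by 2/1 = 2:
c = -26, d = 50

Step 4: Verify.
148*(-26) + 77*(50) = 2 = 2 ✓

c = -26, d = 50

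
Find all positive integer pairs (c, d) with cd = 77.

The positive divisors of 77 are: 1, 7, 11, 77.
Each divisor d gives the pair (d, 77/d):
(1, 77), (7, 11), (11, 7), (77, 1)

(1, 77), (7, 11), (11, 7), (77, 1)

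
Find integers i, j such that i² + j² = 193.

We need to find integers i, j > 0 such that i² + j² = 193.
Trying i = 7: j² = 193 - 7² = 193 - 49 = 144
j = 12
Check: 7² + 12² = 49 + 144 = 193 ✓

193 = 7² + 12²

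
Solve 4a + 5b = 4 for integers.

Step 1: Check solvability.
gcd(4, 5) = 1
Since 1 divides 4, solutions exist.

Step 2: Apply extended Euclidean algorithm to find gcd.
We find integers such that 4*x0 + 5*y0 = 1

Step 3: Scale the particular solution.
Multiply by 4/1 = 4:
a = -4, b = 4

Step 4: Verify.
4*(-4) + 5*(4) = 4 = 4 ✓

a = -4, b = 4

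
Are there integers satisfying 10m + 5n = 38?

Step 1: Compute gcd(10, 5).
gcd(10, 5) = 5

Step 2: Check divisibility.
Does 5 divide 38? 38 = 5 x 7 + 3, so no.

By the theorem on linear Diophantine equations, 10m + 5n = 38 has integer solutions if and only if gcd(10, 5) divides 38. Since 5 does not divide 38, no solutions exist.

No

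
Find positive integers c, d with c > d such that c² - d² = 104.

Factor: c² - d² = (c+d)(c-d) = 104.
We need two factors of 104 with the same parity.
Use c+d = 52 and c-d = 2 (product 52·2 = 104).
Adding: 2c = 54, so c = 27.
Subtracting: 2d = 50, so d = 25.
Check: 27² - 25² = 729 - 625 = 104 ✓

c = 27, d = 25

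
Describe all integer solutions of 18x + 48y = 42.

Step 1: Compute gcd(18, 48) = 6.
Since 6 divides 42, solutions exist.

Step 2: Find a particular solution using extended Euclidean algorithm.
We get x₀ = 21, y₀ = -7.
Check: 18*21 + 48*-7 = 42 = 42 ✓

Step 3: Write the general solution.
x = 21 + (48/6)t = 21 + 8t
y = -7 - (18/6)t = -7 - 3t
for any integer t.

x = 21 + 8t, y = -7 - 3t for integer t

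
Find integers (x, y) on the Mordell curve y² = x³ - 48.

Try small integer x values and check whether x³ - 48 is a perfect square.
x = 28: x³ - 48 = 28³ - 48 = 21952 - 48 = 21904
Is 21904 a perfect square? 148² = 21904 ✓
So (x, y) = (28, 148) is a solution.

x = 28, y = 148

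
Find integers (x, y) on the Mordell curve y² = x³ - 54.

Try small integer x values and check whether x³ - 54 is a perfect square.
x = 7: x³ - 54 = 7³ - 54 = 343 - 54 = 289
Is 289 a perfect square? 17² = 289 ✓
So (x, y) = (7, -17) is a solution.

x = 7, y = -17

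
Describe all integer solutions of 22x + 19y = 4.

Step 1: Compute gcd(22, 19) = 1.
Since 1 divides 4, solutions exist.

Step 2: Find a particular solution using extended Euclidean algorithm.
We get x₀ = -24, y₀ = 28.
Check: 22*-24 + 19*28 = 4 = 4 ✓

Step 3: Write the general solution.
x = -24 + (19/1)t = -24 + 19t
y = 28 - (22/1)t = 28 - 22t
for any integer t.

x = -24 + 19t, y = 28 - 22t for integer t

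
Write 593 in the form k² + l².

We need to find integers k, l > 0 such that k² + l² = 593.
Trying k = 8: l² = 593 - 8² = 593 - 64 = 529
l = 23
Check: 8² + 23² = 64 + 529 = 593 ✓

593 = 8² + 23²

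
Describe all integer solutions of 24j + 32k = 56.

Step 1: Compute gcd(24, 32) = 8.
Since 8 divides 56, solutions exist.

Step 2: Find a particular solution using extended Euclidean algorithm.
We get j₀ = -7, k₀ = 7.
Check: 24*-7 + 32*7 = 56 = 56 ✓

Step 3: Write the general solution.
j = -7 + (32/8)t = -7 + 4t
k = 7 - (24/8)t = 7 - 3t
for any integer t.

j = -7 + 4t, k = 7 - 3t for integer t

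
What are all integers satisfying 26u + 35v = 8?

Step 1: Compute gcd(26, 35) = 1.
Since 1 divides 8, solutions exist.

Step 2: Find a particular solution using extended Euclidean algorithm.
We get u₀ = -32, v₀ = 24.
Check: 26*-32 + 35*24 = 8 = 8 ✓

Step 3: Write the general solution.
u = -32 + (35/1)t = -32 + 35t
v = 24 - (26/1)t = 24 - 26t
for any integer t.

u = -32 + 35t, v = 24 - 26t for integer t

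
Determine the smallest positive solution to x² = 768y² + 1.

We seek the smallest positive integers (x, y) with x² - 768y² = 1, i.e., x² = 768y² + 1.
Try successive y values:
y = 1: x² = 768·1² + 1 = 769, not a perfect square
y = 2: x² = 768·2² + 1 = 3073, not a perfect square
y = 3: x² = 768·3² + 1 = 6913, not a perfect square
... continuing the search (or via continued fractions) ...
y = 679: x² = 768·679² + 1 = 354079489, x = 18817 ✓

Verify: 18817² - 768·679² = 354079489 - 354079488 = 1 ✓

x = 18817, y = 679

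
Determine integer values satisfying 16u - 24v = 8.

Step 1: Check solvability.
gcd(16, 24) = 8
Since 8 divides 8, solutions exist.

Step 2: Apply extended Euclidean algorithm to find gcd.
We find integers such that 16*x0 + 24*y0 = 8

Step 3: Scale the particular solution.
Multiply by 8/8 = 1:
u = -1, v = -1

Step 4: Verify.
16*(-1) - 24*(-1) = 8 = 8 ✓

u = -1, v = -1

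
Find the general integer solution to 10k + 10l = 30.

Step 1: Compute gcd(10, 10) = 10.
Since 10 divides 30, solutions exist.

Step 2: Find a particular solution using extended Euclidean algorithm.
We get k₀ = 0, l₀ = 3.
Check: 10*0 + 10*3 = 30 = 30 ✓

Step 3: Write the general solution.
k = 0 + (10/10)t = 0 + 1t
l = 3 - (10/10)t = 3 - 1t
for any integer t.

k = 0 + 1t, l = 3 - 1t for integer t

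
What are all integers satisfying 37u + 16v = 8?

Step 1: Compute gcd(37, 16) = 1.
Since 1 divides 8, solutions exist.

Step 2: Find a particular solution using extended Euclidean algorithm.
We get u₀ = -24, v₀ = 56.
Check: 37*-24 + 16*56 = 8 = 8 ✓

Step 3: Write the general solution.
u = -24 + (16/1)t = -24 + 16t
v = 56 - (37/1)t = 56 - 37t
for any integer t.

u = -24 + 16t, v = 56 - 37t for integer t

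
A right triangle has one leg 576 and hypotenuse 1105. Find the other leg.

a² = c² - b² = 1221025 - 331776 = 889249
a = 943

943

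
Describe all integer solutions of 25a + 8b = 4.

Step 1: Compute gcd(25, 8) = 1.
Since 1 divides 4, solutions exist.

Step 2: Find a particular solution using extended Euclidean algorithm.
We get a₀ = 4, b₀ = -12.
Check: 25*4 + 8*-12 = 4 = 4 ✓

Step 3: Write the general solution.
a = 4 + (8/1)t = 4 + 8t
b = -12 - (25/1)t = -12 - 25t
for any integer t.

a = 4 + 8t, b = -12 - 25t for integer t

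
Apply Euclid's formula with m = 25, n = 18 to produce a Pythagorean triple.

a = m² - n² = 25² - 18² = 625 - 324 = 301
b = 2mn = 2·25·18 = 900
c = m² + n² = 625 + 324 = 949
Verify: 301² + 900² = 90601 + 810000 = 900601 = 949² ✓

(301, 900, 949)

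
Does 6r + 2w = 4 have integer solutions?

Step 1: Compute gcd(6, 2).
gcd(6, 2) = 2

Step 2: Check divisibility.
Does 2 divide 4? 4 = 2 x 2, so yes.

By the theorem on linear Diophantine equations, 6r + 2w = 4 has integer solutions if and only if gcd(6, 2) divides 4. Since 2 | 4, solutions exist.

Yes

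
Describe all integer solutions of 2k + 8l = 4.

Step 1: Compute gcd(2, 8) = 2.
Since 2 divides 4, solutions exist.

Step 2: Find a particular solution using extended Euclidean algorithm.
We get k₀ = 2, l₀ = 0.
Check: 2*2 + 8*0 = 4 = 4 ✓

Step 3: Write the general solution.
k = 2 + (8/2)t = 2 + 4t
l = 0 - (2/2)t = 0 - 1t
for any integer t.

k = 2 + 4t, l = 0 - 1t for integer t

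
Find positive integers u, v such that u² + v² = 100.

Search for u with 100 - u² a perfect square.
u = 6: 100 - 6² = 100 - 36 = 64 = 8² ✓
So u = 6, v = 8.

u = 6, v = 8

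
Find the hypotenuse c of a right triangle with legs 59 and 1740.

c² = a² + b² = 59² + 1740² = 3481 + 3027600 = 3031081
c = sqrt(3031081) = 1741

1741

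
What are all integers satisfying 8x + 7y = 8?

Step 1: Compute gcd(8, 7) = 1.
Since 1 divides 8, solutions exist.

Step 2: Find a particular solution using extended Euclidean algorithm.
We get x₀ = 8, y₀ = -8.
Check: 8*8 + 7*-8 = 8 = 8 ✓

Step 3: Write the general solution.
x = 8 + (7/1)t = 8 + 7t
y = -8 - (8/1)t = -8 - 8t
for any integer t.

x = 8 + 7t, y = -8 - 8t for integer t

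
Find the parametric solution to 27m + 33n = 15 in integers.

Step 1: Compute gcd(27, 33) = 3.
Since 3 divides 15, solutions exist.

Step 2: Find a particular solution using extended Euclidean algorithm.
We get m₀ = 25, n₀ = -20.
Check: 27*25 + 33*-20 = 15 = 15 ✓

Step 3: Write the general solution.
m = 25 + (33/3)t = 25 + 11t
n = -20 - (27/3)t = -20 - 9t
for any integer t.

m = 25 + 11t, n = -20 - 9t for integer t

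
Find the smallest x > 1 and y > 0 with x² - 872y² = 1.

We seek the smallest positive integers (x, y) with x² - 872y² = 1, i.e., x² = 872y² + 1.
Try successive y values:
y = 1: x² = 872·1² + 1 = 873, not a perfect square
y = 2: x² = 872·2² + 1 = 3489, not a perfect square
y = 3: x² = 872·3² + 1 = 7849, not a perfect square
... continuing the search (or via continued fractions) ...
y = 4267: x² = 872·4267² + 1 = 15876756009, x = 126003 ✓

Verify: 126003² - 872·4267² = 15876756009 - 15876756008 = 1 ✓

x = 126003, y = 4267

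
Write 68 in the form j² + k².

We need to find integers j, k > 0 such that j² + k² = 68.
Trying j = 2: k² = 68 - 2² = 68 - 4 = 64
k = 8
Check: 2² + 8² = 4 + 64 = 68 ✓

68 = 2² + 8²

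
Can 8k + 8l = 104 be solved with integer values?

Step 1: Compute gcd(8, 8).
gcd(8, 8) = 8

Step 2: Check divisibility.
Does 8 divide 104? 104 = 8 x 13, so yes.

By the theorem on linear Diophantine equations, 8k + 8l = 104 has integer solutions if and only if gcd(8, 8) divides 104. Since 8 | 104, solutions exist.

Yes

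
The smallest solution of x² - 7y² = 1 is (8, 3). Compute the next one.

Solutions to x² - Dy² = 1 are generated by powers of (x₀ + y₀√D).
The next solution satisfies x₁ + y₁√7 = (x₀ + y₀√7)², giving:
x₁ = x₀² + 7y₀² = 8² + 7·3² = 64 + 63 = 127
y₁ = 2x₀y₀ = 2·8·3 = 48

Verify: 127² - 7·48² = 16129 - 16128 = 1 ✓

x = 127, y = 48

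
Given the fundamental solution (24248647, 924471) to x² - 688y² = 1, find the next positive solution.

Solutions to x² - Dy² = 1 are generated by powers of (x₀ + y₀√D).
The next solution satisfies x₁ + y₁√688 = (x₀ + y₀√688)², giving:
x₁ = x₀² + 688y₀² = 24248647² + 688·924471² = 587996881330609 + 587996881330608 = 1175993762661217
y₁ = 2x₀y₀ = 2·24248647·924471 = 44834341881474

Verify: 1175993762661217² - 688·44834341881474² = 1382961329818086779093915921089 - 1382961329818086779093915921088 = 1 ✓

x = 1175993762661217, y = 44834341881474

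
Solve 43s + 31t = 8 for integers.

Step 1: Check solvability.
gcd(43, 31) = 1
Since 1 divides 8, solutions exist.

Step 2: Apply extended Euclidean algorithm to find gcd.
We find integers such that 43*x0 + 31*y0 = 1

Step 3: Scale the particular solution.
Multiply by 8/1 = 8:
s = 104, t = -144

Step 4: Verify.
43*(104) + 31*(-144) = 8 = 8 ✓

s = 104, t = -144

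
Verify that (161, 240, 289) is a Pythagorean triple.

Compute a² + b²:
161² + 240² = 25921 + 57600 = 83521
Compute c²:
289² = 83521
Since 83521 = 83521, it is a Pythagorean triple.

Yes, it is a Pythagorean triple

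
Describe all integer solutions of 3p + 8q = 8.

Step 1: Compute gcd(3, 8) = 1.
Since 1 divides 8, solutions exist.

Step 2: Find a particular solution using extended Euclidean algorithm.
We get p₀ = 24, q₀ = -8.
Check: 3*24 + 8*-8 = 8 = 8 ✓

Step 3: Write the general solution.
p = 24 + (8/1)t = 24 + 8t
q = -8 - (3/1)t = -8 - 3t
for any integer t.

p = 24 + 8t, q = -8 - 3t for integer t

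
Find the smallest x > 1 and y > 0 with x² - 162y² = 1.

We seek the smallest positive integers (x, y) with x² - 162y² = 1, i.e., x² = 162y² + 1.
Try successive y values:
y = 1: x² = 162·1² + 1 = 163, not a perfect square
y = 2: x² = 162·2² + 1 = 649, not a perfect square
y = 3: x² = 162·3² + 1 = 1459, not a perfect square
... continuing the search (or via continued fractions) ...
y = 1540: x² = 162·1540² + 1 = 384199201, x = 19601 ✓

Verify: 19601² - 162·1540² = 384199201 - 384199200 = 1 ✓

x = 19601, y = 1540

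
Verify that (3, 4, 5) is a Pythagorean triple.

Compute a² + b² = 3² + 4² = 9 + 16 = 25
Compute c² = 5² = 25
Since 25 = 25, confirmed.

Yes, it is a Pythagorean triple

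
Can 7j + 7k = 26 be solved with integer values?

Step 1: Compute gcd(7, 7).
gcd(7, 7) = 7

Step 2: Check divisibility.
Does 7 divide 26? 26 = 7 x 3 + 5, so no.

By the theorem on linear Diophantine equations, 7j + 7k = 26 has integer solutions if and only if gcd(7, 7) divides 26. Since 7 does not divide 26, no solutions exist.

No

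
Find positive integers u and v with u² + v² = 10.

We need to find integers u, v > 0 such that u² + v² = 10.
Trying u = 1: v² = 10 - 1² = 10 - 1 = 9
v = 3
Check: 1² + 3² = 1 + 9 = 10 ✓

10 = 1² + 3²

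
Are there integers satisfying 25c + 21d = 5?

Step 1: Compute gcd(25, 21).
gcd(25, 21) = 1

Step 2: Check divisibility.
Does 1 divide 5? 5 = 1 x 5, so yes.

By the theorem on linear Diophantine equations, 25c + 21d = 5 has integer solutions if and only if gcd(25, 21) divides 5. Since 1 | 5, solutions exist.

Yes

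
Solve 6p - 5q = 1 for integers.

Step 1: Check solvability.
gcd(6, 5) = 1
Since 1 divides 1, solutions exist.

Step 2: Apply extended Euclidean algorithm to find gcd.
We find integers such that 6*x0 + 5*y0 = 1

Step 3: Scale the particular solution.
Multiply by 1/1 = 1:
p = 1, q = 1

Step 4: Verify.
6*(1) - 5*(1) = 1 = 1 ✓

p = 1, q = 1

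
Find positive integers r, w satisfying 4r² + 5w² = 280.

Try small values of r and check whether (280 - 4r²)/5 is a perfect square.
r = 5: 4·5² = 100, so 5w² = 280 - 100 = 180, giving w² = 36, w = 6.
Check: 4·5² + 5·6² = 100 + 180 = 280 ✓

r = 5, w = 6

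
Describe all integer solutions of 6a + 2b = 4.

Step 1: Compute gcd(6, 2) = 2.
Since 2 divides 4, solutions exist.

Step 2: Find a particular solution using extended Euclidean algorithm.
We get a₀ = 0, b₀ = 2.
Check: 6*0 + 2*2 = 4 = 4 ✓

Step 3: Write the general solution.
a = 0 + (2/2)t = 0 + 1t
b = 2 - (6/2)t = 2 - 3t
for any integer t.

a = 0 + 1t, b = 2 - 3t for integer t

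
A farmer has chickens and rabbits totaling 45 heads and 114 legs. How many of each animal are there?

Let c = chickens, r = rabbits.
Heads: c + r = 45
Legs: 2c + 4r = 114
From the first equation, c = 45 - r. Substitute:
2(45 - r) + 4r = 114
90 + 2r = 114
r = (114 - 90)/2 = 12
c = 45 - 12 = 33

Chickens: 33, Rabbits: 12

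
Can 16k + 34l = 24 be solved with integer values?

Step 1: Compute gcd(16, 34).
gcd(16, 34) = 2

Step 2: Check divisibility.
Does 2 divide 24? 24 = 2 x 12, so yes.

By the theorem on linear Diophantine equations, 16k + 34l = 24 has integer solutions if and only if gcd(16, 34) divides 24. Since 2 | 24, solutions exist.

Yes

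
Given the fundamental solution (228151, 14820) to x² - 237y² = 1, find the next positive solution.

Solutions to x² - Dy² = 1 are generated by powers of (x₀ + y₀√D).
The next solution satisfies x₁ + y₁√237 = (x₀ + y₀√237)², giving:
x₁ = x₀² + 237y₀² = 228151² + 237·14820² = 52052878801 + 52052878800 = 104105757601
y₁ = 2x₀y₀ = 2·228151·14820 = 6762395640

Verify: 104105757601² - 237·6762395640² = 10838008765678169275201 - 10838008765678169275200 = 1 ✓

x = 104105757601, y = 6762395640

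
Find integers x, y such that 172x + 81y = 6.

Step 1: Check solvability.
gcd(172, 81) = 1
Since 1 divides 6, solutions exist.

Step 2: Apply extended Euclidean algorithm to find gcd.
We find integers such that 172*x0 + 81*y0 = 1

Step 3: Scale the particular solution.
Multiply by 6/1 = 6:
x = -48, y = 102

Step 4: Verify.
172*(-48) + 81*(102) = 6 = 6 ✓

x = -48, y = 102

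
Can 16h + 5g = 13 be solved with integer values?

Step 1: Compute gcd(16, 5).
gcd(16, 5) = 1

Step 2: Check divisibility.
Does 1 divide 13? 13 = 1 x 13, so yes.

By the theorem on linear Diophantine equations, 16h + 5g = 13 has integer solutions if and only if gcd(16, 5) divides 13. Since 1 | 13, solutions exist.

Yes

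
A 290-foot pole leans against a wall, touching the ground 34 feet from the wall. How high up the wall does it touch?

The ladder, wall, and ground form a right triangle with hypotenuse 290 and one leg 34.
By the Pythagorean theorem: h² = 290² - 34² = 84100 - 1156 = 82944
h = √82944 = 288 feet

288 feet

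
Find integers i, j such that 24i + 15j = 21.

Step 1: Check solvability.
gcd(24, 15) = 3
Since 3 divides 21, solutions exist.

Step 2: Apply extended Euclidean algorithm to find gcd.
We find integers such that 24*x0 + 15*y0 = 3

Step 3: Scale the particular solution.
Multiply by 21/3 = 7:
i = 14, j = -21

Step 4: Verify.
24*(14) + 15*(-21) = 21 = 21 ✓

i = 14, j = -21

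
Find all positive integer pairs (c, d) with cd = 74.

The positive divisors of 74 are: 1, 2, 37, 74.
Each divisor d gives the pair (d, 74/d):
(1, 74), (2, 37), (37, 2), (74, 1)

(1, 74), (2, 37), (37, 2), (74, 1)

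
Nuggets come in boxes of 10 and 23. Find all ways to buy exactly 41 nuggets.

We need non-negative integers (x, y) with 10x + 23y = 41.
For each x in 0..4, check if 41 - 10x is a non-negative multiple of 23.
No x yields an integer y ≥ 0.

No solution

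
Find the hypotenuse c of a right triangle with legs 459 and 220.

c² = a² + b² = 459² + 220² = 210681 + 48400 = 259081
c = sqrt(259081) = 509

509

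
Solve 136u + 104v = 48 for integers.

Step 1: Check solvability.
gcd(136, 104) = 8
Since 8 divides 48, solutions exist.

Step 2: Apply extended Euclidean algorithm to find gcd.
We find integers such that 136*x0 + 104*y0 = 8

Step 3: Scale the particular solution.
Multiply by 48/8 = 6:
u = -18, v = 24

Step 4: Verify.
136*(-18) + 104*(24) = 48 = 48 ✓

u = -18, v = 24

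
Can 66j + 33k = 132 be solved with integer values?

Step 1: Compute gcd(66, 33).
gcd(66, 33) = 33

Step 2: Check divisibility.
Does 33 divide 132? 132 = 33 x 4, so yes.

By the theorem on linear Diophantine equations, 66j + 33k = 132 has integer solutions if and only if gcd(66, 33) divides 132. Since 33 | 132, solutions exist.

Yes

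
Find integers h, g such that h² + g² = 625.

We need to find integers h, g > 0 such that h² + g² = 625.
Trying h = 7: g² = 625 - 7² = 625 - 49 = 576
g = 24
Check: 7² + 24² = 49 + 576 = 625 ✓

625 = 7² + 24²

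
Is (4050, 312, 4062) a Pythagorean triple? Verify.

Compute a² + b² = 4050² + 312² = 16402500 + 97344 = 16499844
Compute c² = 4062² = 16499844
Since 16499844 = 16499844, confirmed.

Yes, it is a Pythagorean triple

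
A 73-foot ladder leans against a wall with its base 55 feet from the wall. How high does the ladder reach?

The ladder, wall, and ground form a right triangle with hypotenuse 73 and one leg 55.
By the Pythagorean theorem: h² = 73² - 55² = 5329 - 3025 = 2304
h = √2304 = 48 feet

48 feet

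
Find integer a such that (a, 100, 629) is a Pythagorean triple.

a² = c² - b² = 629² - 100² = 395641 - 10000 = 385641
a = sqrt(385641) = 621

621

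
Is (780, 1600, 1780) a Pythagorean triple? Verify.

Compute a² + b² = 780² + 1600² = 608400 + 2560000 = 3168400
Compute c² = 1780² = 3168400
Since 3168400 = 3168400, confirmed.

Yes, it is a Pythagorean triple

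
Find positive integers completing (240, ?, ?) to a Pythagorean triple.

We need the other leg and hypotenuse such that 240² + x² = c².
Take x = 161, c = 289: 240² + 161² = 57600 + 25921 = 83521 = 289² ✓
Triple: (161, 240, 289)

(161, 240, 289)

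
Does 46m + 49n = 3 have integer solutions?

Step 1: Compute gcd(46, 49).
gcd(46, 49) = 1

Step 2: Check divisibility.
Does 1 divide 3? 3 = 1 x 3, so yes.

By the theorem on linear Diophantine equations, 46m + 49n = 3 has integer solutions if and only if gcd(46, 49) divides 3. Since 1 | 3, solutions exist.

Yes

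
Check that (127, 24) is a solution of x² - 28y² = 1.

Compute x² = 127² = 16129
Compute 28y² = 28·24² = 28·576 = 16128
x² - 28y² = 16129 - 16128 = 1
Since this equals 1, (127, 24) is a solution.

Yes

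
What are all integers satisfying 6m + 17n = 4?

Step 1: Compute gcd(6, 17) = 1.
Since 1 divides 4, solutions exist.

Step 2: Find a particular solution using extended Euclidean algorithm.
We get m₀ = 12, n₀ = -4.
Check: 6*12 + 17*-4 = 4 = 4 ✓

Step 3: Write the general solution.
m = 12 + (17/1)t = 12 + 17t
n = -4 - (6/1)t = -4 - 6t
for any integer t.

m = 12 + 17t, n = -4 - 6t for integer t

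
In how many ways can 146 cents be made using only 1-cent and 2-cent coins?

We need non-negative integers (x, y) with 1x + 2y = 146.
For each x from 0 to 146, check if (146 - 1x) is a non-negative multiple of 2.
Solutions (x, y): (0,73), (2,72), (4,71), (6,70), ...
Count: 74

74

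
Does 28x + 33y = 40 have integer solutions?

Step 1: Compute gcd(28, 33).
gcd(28, 33) = 1

Step 2: Check divisibility.
Does 1 divide 40? 40 = 1 x 40, so yes.

By the theorem on linear Diophantine equations, 28x + 33y = 40 has integer solutions if and only if gcd(28, 33) divides 40. Since 1 | 40, solutions exist.

Yes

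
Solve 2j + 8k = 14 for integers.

Step 1: Check solvability.
gcd(2, 8) = 2
Since 2 divides 14, solutions exist.

Step 2: Apply extended Euclidean algorithm to find gcd.
We find integers such that 2*x0 + 8*y0 = 2

Step 3: Scale the particular solution.
Multiply by 14/2 = 7:
j = 7, k = 0

Step 4: Verify.
2*(7) + 8*(0) = 14 = 14 ✓

j = 7, k = 0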